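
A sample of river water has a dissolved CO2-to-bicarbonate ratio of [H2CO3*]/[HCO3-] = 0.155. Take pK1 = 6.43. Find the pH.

From K1 = [H⁺][HCO3-]/[H2CO3*]:  pH = pK1 − log₁₀([H2CO3*]/[HCO3-])
log₁₀(0.155) = -0.810
pH = 6.43 − (-0.810) = 7.24

pH = 7.24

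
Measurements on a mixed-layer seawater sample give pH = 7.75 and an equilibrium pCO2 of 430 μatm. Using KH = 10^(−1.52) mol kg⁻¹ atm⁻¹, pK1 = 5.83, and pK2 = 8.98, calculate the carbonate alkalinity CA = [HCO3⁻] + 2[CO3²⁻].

CA = 1.21 mmol/kg

[CO2*] = KH · pCO2 = 10^(−1.52) × 430×10^-6 = 1.299×10^-5 mol/kg
α₀ = 1/(1 + K1/[H⁺] + K1K2/[H⁺]²) = 1/(1 + 10^+1.92 + 10^+0.69) = 0.01123
DIC = [CO2*]/α₀ = 1.299×10^-5 / 0.01123 = 1.157 mmol/kg
CA = (α₁ + 2α₂)·DIC = (0.9338 + 2×0.05499) × 1.157 = 1.21 mmol/kg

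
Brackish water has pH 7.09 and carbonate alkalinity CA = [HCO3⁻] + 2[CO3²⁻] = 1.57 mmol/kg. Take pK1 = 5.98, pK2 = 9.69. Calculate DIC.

CA = [HCO3⁻] + 2[CO3²⁻] = (α₁ + 2α₂)·DIC
At pH 7.09: [H⁺]/K1 = 10^-1.11 = 0.077625, K2/[H⁺] = 10^-2.60 = 0.0025119
α₁ = 1/(1 + 0.077625 + 0.0025119) = 1/1.0801 = 0.9258; α₂ = α₁·K2/[H⁺] = 0.002326
α₁ + 2α₂ = 0.9305
DIC = CA / (α₁ + 2α₂) = 1.57 / 0.9305 = 1.69 mmol/kg

DIC = 1.69 mmol/kg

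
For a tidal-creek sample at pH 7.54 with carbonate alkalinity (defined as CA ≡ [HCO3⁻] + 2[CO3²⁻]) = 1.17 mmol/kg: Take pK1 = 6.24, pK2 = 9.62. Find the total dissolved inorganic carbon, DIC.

DIC = 1.22 mmol/kg

CA = [HCO3⁻] + 2[CO3²⁻] = (α₁ + 2α₂)·DIC
At pH 7.54: [H⁺]/K1 = 10^-1.30 = 0.050119, K2/[H⁺] = 10^-2.08 = 0.0083176
α₁ = 1/(1 + 0.050119 + 0.0083176) = 1/1.0584 = 0.9448; α₂ = α₁·K2/[H⁺] = 0.007858
α₁ + 2α₂ = 0.9605
DIC = CA / (α₁ + 2α₂) = 1.17 / 0.9605 = 1.22 mmol/kg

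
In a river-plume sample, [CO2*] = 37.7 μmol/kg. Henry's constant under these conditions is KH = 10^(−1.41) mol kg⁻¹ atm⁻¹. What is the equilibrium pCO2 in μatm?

KH = 10^(−1.41) = 3.890×10^-2 mol kg⁻¹ atm⁻¹
pCO2 = [CO2*]/KH = 37.7×10^-6 / 3.890×10^-2 = 9.69×10^-4 atm = 969 μatm

pCO2 = 969 μatm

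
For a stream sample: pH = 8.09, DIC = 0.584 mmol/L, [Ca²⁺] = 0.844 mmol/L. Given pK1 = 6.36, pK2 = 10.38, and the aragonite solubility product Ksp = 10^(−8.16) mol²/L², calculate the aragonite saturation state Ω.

α₂ = 1 / (1 + [H⁺]/K2 + [H⁺]²/(K1K2)) = 1 / (1 + 10^+2.29 + 10^+0.56)
   = 1 / (1 + 194.98 + 3.6308) = 1/199.62 = 0.005010
[CO3²⁻] = α₂ × DIC = 0.005010 × 0.584 = 0.002926 mmol/L = 2.926 μmol/L
Ksp = 10^(−8.16) = 6.918×10^-9
Ω = [Ca²⁺][CO3²⁻]/Ksp = (0.844×10^-3)(2.926×10^-6) / 6.918×10^-9 = 0.357

Ω = 0.357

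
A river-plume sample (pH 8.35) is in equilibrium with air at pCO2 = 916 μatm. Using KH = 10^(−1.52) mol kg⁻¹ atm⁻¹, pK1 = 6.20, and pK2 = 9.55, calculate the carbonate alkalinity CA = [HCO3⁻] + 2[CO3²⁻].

[CO2*] = KH · pCO2 = 10^(−1.52) × 916×10^-6 = 2.766×10^-5 mol/kg
α₀ = 1/(1 + K1/[H⁺] + K1K2/[H⁺]²) = 1/(1 + 10^+2.15 + 10^+0.95) = 0.006615
DIC = [CO2*]/α₀ = 2.766×10^-5 / 0.006615 = 4.182 mmol/kg
CA = (α₁ + 2α₂)·DIC = (0.9344 + 2×0.05896) × 4.182 = 4.40 mmol/kg

CA = 4.40 mmol/kg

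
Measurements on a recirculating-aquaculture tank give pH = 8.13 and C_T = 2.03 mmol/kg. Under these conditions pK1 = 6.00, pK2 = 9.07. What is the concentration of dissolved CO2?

[CO2*] = 13.4 μmol/kg

α₀ = 1 / (1 + K1/[H⁺] + K1K2/[H⁺]²) = 1 / (1 + 10^+2.13 + 10^+1.19)
   = 1 / (1 + 134.90 + 15.488) = 1/151.38 = 0.006606
[CO2*] = α₀ × DIC = 0.006606 × 2.03 = 0.0134 mmol/kg = 13.4 μmol/kg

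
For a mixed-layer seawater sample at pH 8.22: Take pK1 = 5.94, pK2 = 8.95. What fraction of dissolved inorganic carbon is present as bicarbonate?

α₁ = 0.839

α₁ = 1 / (1 + [H⁺]/K1 + K2/[H⁺]) = 1 / (1 + 10^-2.28 + 10^-0.73)
   = 1 / (1 + 0.0052481 + 0.18621) = 1/1.1915 = 0.8393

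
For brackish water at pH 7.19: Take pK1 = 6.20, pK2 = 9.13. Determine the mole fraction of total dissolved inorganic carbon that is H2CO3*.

α₀ = 1 / (1 + K1/[H⁺] + K1K2/[H⁺]²) = 1 / (1 + 10^+0.99 + 10^-0.95)
   = 1 / (1 + 9.7724 + 0.11220) = 1/10.885 = 0.09187

α₀ = 0.0919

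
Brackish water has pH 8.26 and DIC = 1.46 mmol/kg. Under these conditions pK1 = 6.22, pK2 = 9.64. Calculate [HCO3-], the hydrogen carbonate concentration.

[HCO3⁻] = 1.39 mmol/kg

α₁ = 1 / (1 + [H⁺]/K1 + K2/[H⁺]) = 1 / (1 + 10^-2.04 + 10^-1.38)
   = 1 / (1 + 0.0091201 + 0.041687) = 1/1.0508 = 0.9516
[HCO3⁻] = α₁ × DIC = 0.9516 × 1.46 = 1.39 mmol/kg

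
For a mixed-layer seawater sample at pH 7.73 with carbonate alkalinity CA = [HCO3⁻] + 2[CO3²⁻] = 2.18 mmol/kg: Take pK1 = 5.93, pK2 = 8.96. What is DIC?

DIC = 2.10 mmol/kg

CA = [HCO3⁻] + 2[CO3²⁻] = (α₁ + 2α₂)·DIC
At pH 7.73: [H⁺]/K1 = 10^-1.80 = 0.015849, K2/[H⁺] = 10^-1.23 = 0.058884
α₁ = 1/(1 + 0.015849 + 0.058884) = 1/1.0747 = 0.9305; α₂ = α₁·K2/[H⁺] = 0.05479
α₁ + 2α₂ = 1.0400
DIC = CA / (α₁ + 2α₂) = 2.18 / 1.0400 = 2.10 mmol/kg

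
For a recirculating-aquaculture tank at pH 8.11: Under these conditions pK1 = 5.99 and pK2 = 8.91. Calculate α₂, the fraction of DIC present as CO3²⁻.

α₂ = 1 / (1 + [H⁺]/K2 + [H⁺]²/(K1K2)) = 1 / (1 + 10^+0.80 + 10^-1.32)
   = 1 / (1 + 6.3096 + 0.047863) = 1/7.3574 = 0.1359

α₂ = 0.136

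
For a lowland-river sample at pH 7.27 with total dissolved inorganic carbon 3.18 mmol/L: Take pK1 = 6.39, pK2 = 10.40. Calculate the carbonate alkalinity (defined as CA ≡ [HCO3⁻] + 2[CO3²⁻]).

CA = [HCO3⁻] + 2[CO3²⁻] = (α₁ + 2α₂)·DIC
At pH 7.27: [H⁺]/K1 = 10^-0.88 = 0.13183, K2/[H⁺] = 10^-3.13 = 0.00074131
α₁ = 1/(1 + 0.13183 + 0.00074131) = 1/1.1326 = 0.8829; α₂ = α₁·K2/[H⁺] = 0.0006545
α₁ + 2α₂ = 0.8843
CA = 0.8843 × 3.18 = 2.81 mmol/L

CA = 2.81 mmol/L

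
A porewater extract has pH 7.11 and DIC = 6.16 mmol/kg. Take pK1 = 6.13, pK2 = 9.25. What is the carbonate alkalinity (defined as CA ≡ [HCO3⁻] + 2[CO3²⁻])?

CA = [HCO3⁻] + 2[CO3²⁻] = (α₁ + 2α₂)·DIC
At pH 7.11: [H⁺]/K1 = 10^-0.98 = 0.10471, K2/[H⁺] = 10^-2.14 = 0.0072444
α₁ = 1/(1 + 0.10471 + 0.0072444) = 1/1.1120 = 0.8993; α₂ = α₁·K2/[H⁺] = 0.006515
α₁ + 2α₂ = 0.9123
CA = 0.9123 × 6.16 = 5.62 mmol/kg

CA = 5.62 mmol/kg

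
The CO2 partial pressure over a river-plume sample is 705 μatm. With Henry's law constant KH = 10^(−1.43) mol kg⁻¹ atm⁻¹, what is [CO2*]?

KH = 10^(−1.43) = 3.715×10^-2 mol kg⁻¹ atm⁻¹
[CO2*] = KH · pCO2 = 3.715×10^-2 × 705×10^-6 atm = 2.62×10^-5 mol/kg

[CO2*] = 26.2 μmol/kg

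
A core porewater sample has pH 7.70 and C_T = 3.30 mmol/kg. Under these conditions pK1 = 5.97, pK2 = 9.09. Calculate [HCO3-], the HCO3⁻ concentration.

α₁ = 1 / (1 + [H⁺]/K1 + K2/[H⁺]) = 1 / (1 + 10^-1.73 + 10^-1.39)
   = 1 / (1 + 0.018621 + 0.040738) = 1/1.0594 = 0.9440
[HCO3⁻] = α₁ × DIC = 0.9440 × 3.30 = 3.12 mmol/kg

[HCO3⁻] = 3.12 mmol/kg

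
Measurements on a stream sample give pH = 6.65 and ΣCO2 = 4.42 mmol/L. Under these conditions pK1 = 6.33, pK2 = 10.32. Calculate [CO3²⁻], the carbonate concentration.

α₂ = 1 / (1 + [H⁺]/K2 + [H⁺]²/(K1K2)) = 1 / (1 + 10^+3.67 + 10^+3.35)
   = 1 / (1 + 4677.4 + 2238.7) = 1/6917.1 = 0.0001446
[CO3²⁻] = α₂ × DIC = 0.0001446 × 4.42 = 0.000639 mmol/L = 0.639 μmol/L

[CO3²⁻] = 0.639 μmol/L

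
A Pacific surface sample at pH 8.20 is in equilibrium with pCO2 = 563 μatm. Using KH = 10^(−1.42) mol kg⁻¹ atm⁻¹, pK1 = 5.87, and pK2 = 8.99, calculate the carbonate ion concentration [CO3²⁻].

[CO2*] = KH · pCO2 = 10^(−1.42) × 563×10^-6 = 2.140×10^-5 mol/kg
α₀ = 1/(1 + K1/[H⁺] + K1K2/[H⁺]²) = 1/(1 + 10^+2.33 + 10^+1.54) = 0.004008
DIC = [CO2*]/α₀ = 2.140×10^-5 / 0.004008 = 5.340 mmol/kg
[CO3²⁻] = α₂·DIC; α₂ = 0.1390, so [CO3²⁻] = 0.1390 × 5.340 = 0.742 mmol/kg

[CO3²⁻] = 0.742 mmol/kg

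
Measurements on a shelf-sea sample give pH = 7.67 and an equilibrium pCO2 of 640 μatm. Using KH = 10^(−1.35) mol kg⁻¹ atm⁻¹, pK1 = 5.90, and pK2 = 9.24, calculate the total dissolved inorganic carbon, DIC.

[CO2*] = KH · pCO2 = 10^(−1.35) × 640×10^-6 = 2.859×10^-5 mol/kg
α₀ = 1/(1 + K1/[H⁺] + K1K2/[H⁺]²) = 1/(1 + 10^+1.77 + 10^+0.20) = 0.01627
DIC = [CO2*]/α₀ = 2.859×10^-5 / 0.01627 = 1.76 mmol/kg

DIC = 1.76 mmol/kg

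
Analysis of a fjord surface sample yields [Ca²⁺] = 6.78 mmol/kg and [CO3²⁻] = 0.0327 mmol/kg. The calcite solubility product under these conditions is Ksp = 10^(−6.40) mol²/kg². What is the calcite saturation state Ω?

Ω = 0.557

Ksp = 10^(−6.40) = 3.981×10^-7
Ω = [Ca²⁺][CO3²⁻]/Ksp = (6.78×10^-3)(0.0327×10^-3) / 3.981×10^-7 = 0.557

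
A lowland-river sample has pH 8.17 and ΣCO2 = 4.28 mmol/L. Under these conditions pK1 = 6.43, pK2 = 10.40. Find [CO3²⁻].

α₂ = 1 / (1 + [H⁺]/K2 + [H⁺]²/(K1K2)) = 1 / (1 + 10^+2.23 + 10^+0.49)
   = 1 / (1 + 169.82 + 3.0903) = 1/173.91 = 0.005750
[CO3²⁻] = α₂ × DIC = 0.005750 × 4.28 = 0.0246 mmol/L

[CO3²⁻] = 0.0246 mmol/L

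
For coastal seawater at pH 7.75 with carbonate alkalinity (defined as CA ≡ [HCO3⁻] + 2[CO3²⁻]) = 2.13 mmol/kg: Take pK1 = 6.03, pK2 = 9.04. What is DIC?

DIC = 2.07 mmol/kg

CA = [HCO3⁻] + 2[CO3²⁻] = (α₁ + 2α₂)·DIC
At pH 7.75: [H⁺]/K1 = 10^-1.72 = 0.019055, K2/[H⁺] = 10^-1.29 = 0.051286
α₁ = 1/(1 + 0.019055 + 0.051286) = 1/1.0703 = 0.9343; α₂ = α₁·K2/[H⁺] = 0.04792
α₁ + 2α₂ = 1.0301
DIC = CA / (α₁ + 2α₂) = 2.13 / 1.0301 = 2.07 mmol/kg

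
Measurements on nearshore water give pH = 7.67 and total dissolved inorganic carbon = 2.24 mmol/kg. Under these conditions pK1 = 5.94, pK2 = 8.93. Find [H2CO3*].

[CO2*] = 0.0389 mmol/kg

α₀ = 1 / (1 + K1/[H⁺] + K1K2/[H⁺]²) = 1 / (1 + 10^+1.73 + 10^+0.47)
   = 1 / (1 + 53.703 + 2.9512) = 1/57.654 = 0.01734
[CO2*] = α₀ × DIC = 0.01734 × 2.24 = 0.0389 mmol/kg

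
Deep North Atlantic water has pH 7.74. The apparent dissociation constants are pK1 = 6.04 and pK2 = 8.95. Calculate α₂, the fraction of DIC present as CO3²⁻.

α₂ = 1 / (1 + [H⁺]/K2 + [H⁺]²/(K1K2)) = 1 / (1 + 10^+1.21 + 10^-0.49)
   = 1 / (1 + 16.218 + 0.32359) = 1/17.542 = 0.05701

α₂ = 0.0570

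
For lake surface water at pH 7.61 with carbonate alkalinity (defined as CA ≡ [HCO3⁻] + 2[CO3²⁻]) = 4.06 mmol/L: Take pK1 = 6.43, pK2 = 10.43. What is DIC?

CA = [HCO3⁻] + 2[CO3²⁻] = (α₁ + 2α₂)·DIC
At pH 7.61: [H⁺]/K1 = 10^-1.18 = 0.066069, K2/[H⁺] = 10^-2.82 = 0.0015136
α₁ = 1/(1 + 0.066069 + 0.0015136) = 1/1.0676 = 0.9367; α₂ = α₁·K2/[H⁺] = 0.001418
α₁ + 2α₂ = 0.9395
DIC = CA / (α₁ + 2α₂) = 4.06 / 0.9395 = 4.32 mmol/L

DIC = 4.32 mmol/L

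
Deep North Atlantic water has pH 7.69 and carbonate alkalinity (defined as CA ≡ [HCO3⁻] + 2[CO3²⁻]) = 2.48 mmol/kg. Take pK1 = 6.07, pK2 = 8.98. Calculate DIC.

CA = [HCO3⁻] + 2[CO3²⁻] = (α₁ + 2α₂)·DIC
At pH 7.69: [H⁺]/K1 = 10^-1.62 = 0.023988, K2/[H⁺] = 10^-1.29 = 0.051286
α₁ = 1/(1 + 0.023988 + 0.051286) = 1/1.0753 = 0.9300; α₂ = α₁·K2/[H⁺] = 0.04770
α₁ + 2α₂ = 1.0254
DIC = CA / (α₁ + 2α₂) = 2.48 / 1.0254 = 2.42 mmol/kg

DIC = 2.42 mmol/kg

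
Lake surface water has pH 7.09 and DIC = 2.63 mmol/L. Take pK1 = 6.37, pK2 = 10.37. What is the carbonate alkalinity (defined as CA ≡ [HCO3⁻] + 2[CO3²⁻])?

CA = 2.21 mmol/L

CA = [HCO3⁻] + 2[CO3²⁻] = (α₁ + 2α₂)·DIC
At pH 7.09: [H⁺]/K1 = 10^-0.72 = 0.19055, K2/[H⁺] = 10^-3.28 = 0.00052481
α₁ = 1/(1 + 0.19055 + 0.00052481) = 1/1.1911 = 0.8396; α₂ = α₁·K2/[H⁺] = 0.0004406
α₁ + 2α₂ = 0.8405
CA = 0.8405 × 2.63 = 2.21 mmol/L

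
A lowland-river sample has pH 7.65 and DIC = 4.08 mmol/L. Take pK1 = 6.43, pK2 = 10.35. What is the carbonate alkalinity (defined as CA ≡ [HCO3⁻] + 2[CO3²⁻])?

CA = [HCO3⁻] + 2[CO3²⁻] = (α₁ + 2α₂)·DIC
At pH 7.65: [H⁺]/K1 = 10^-1.22 = 0.060256, K2/[H⁺] = 10^-2.70 = 0.0019953
α₁ = 1/(1 + 0.060256 + 0.0019953) = 1/1.0623 = 0.9414; α₂ = α₁·K2/[H⁺] = 0.001878
α₁ + 2α₂ = 0.9452
CA = 0.9452 × 4.08 = 3.86 mmol/L

CA = 3.86 mmol/L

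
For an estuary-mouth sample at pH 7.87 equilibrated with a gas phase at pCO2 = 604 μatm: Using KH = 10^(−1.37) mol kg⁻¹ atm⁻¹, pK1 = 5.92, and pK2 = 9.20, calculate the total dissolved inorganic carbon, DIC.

DIC = 2.43 mmol/kg

[CO2*] = KH · pCO2 = 10^(−1.37) × 604×10^-6 = 2.577×10^-5 mol/kg
α₀ = 1/(1 + K1/[H⁺] + K1K2/[H⁺]²) = 1/(1 + 10^+1.95 + 10^+0.62) = 0.01061
DIC = [CO2*]/α₀ = 2.577×10^-5 / 0.01061 = 2.43 mmol/kg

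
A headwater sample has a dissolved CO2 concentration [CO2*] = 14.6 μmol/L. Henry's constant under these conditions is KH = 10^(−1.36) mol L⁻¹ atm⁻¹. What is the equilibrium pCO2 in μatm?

pCO2 = 334 μatm

KH = 10^(−1.36) = 4.365×10^-2 mol L⁻¹ atm⁻¹
pCO2 = [CO2*]/KH = 14.6×10^-6 / 4.365×10^-2 = 3.34×10^-4 atm = 334 μatm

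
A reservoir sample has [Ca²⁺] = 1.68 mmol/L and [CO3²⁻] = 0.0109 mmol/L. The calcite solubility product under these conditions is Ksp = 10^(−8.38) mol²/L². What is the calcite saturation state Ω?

Ω = 4.39

Ksp = 10^(−8.38) = 4.169×10^-9
Ω = [Ca²⁺][CO3²⁻]/Ksp = (1.68×10^-3)(0.0109×10^-3) / 4.169×10^-9 = 4.39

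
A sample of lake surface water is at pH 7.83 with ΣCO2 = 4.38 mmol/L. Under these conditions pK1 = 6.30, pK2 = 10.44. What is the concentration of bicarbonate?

α₁ = 1 / (1 + [H⁺]/K1 + K2/[H⁺]) = 1 / (1 + 10^-1.53 + 10^-2.61)
   = 1 / (1 + 0.029512 + 0.0024547) = 1/1.0320 = 0.9690
[HCO3⁻] = α₁ × DIC = 0.9690 × 4.38 = 4.24 mmol/L

[HCO3⁻] = 4.24 mmol/L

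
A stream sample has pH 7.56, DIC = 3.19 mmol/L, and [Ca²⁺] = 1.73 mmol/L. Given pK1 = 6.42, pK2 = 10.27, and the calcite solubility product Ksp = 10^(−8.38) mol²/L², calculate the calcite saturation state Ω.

α₂ = 1 / (1 + [H⁺]/K2 + [H⁺]²/(K1K2)) = 1 / (1 + 10^+2.71 + 10^+1.57)
   = 1 / (1 + 512.86 + 37.154) = 1/551.01 = 0.001815
[CO3²⁻] = α₂ × DIC = 0.001815 × 3.19 = 0.005789 mmol/L = 5.789 μmol/L
Ksp = 10^(−8.38) = 4.169×10^-9
Ω = [Ca²⁺][CO3²⁻]/Ksp = (1.73×10^-3)(5.789×10^-6) / 4.169×10^-9 = 2.40

Ω = 2.40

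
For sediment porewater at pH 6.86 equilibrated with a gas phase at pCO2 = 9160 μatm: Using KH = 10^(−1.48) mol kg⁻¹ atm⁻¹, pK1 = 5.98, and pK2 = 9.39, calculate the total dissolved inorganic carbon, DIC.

[CO2*] = KH · pCO2 = 10^(−1.48) × 9160×10^-6 = 3.033×10^-4 mol/kg
α₀ = 1/(1 + K1/[H⁺] + K1K2/[H⁺]²) = 1/(1 + 10^+0.88 + 10^-1.65) = 0.1162
DIC = [CO2*]/α₀ = 3.033×10^-4 / 0.1162 = 2.61 mmol/kg

DIC = 2.61 mmol/kg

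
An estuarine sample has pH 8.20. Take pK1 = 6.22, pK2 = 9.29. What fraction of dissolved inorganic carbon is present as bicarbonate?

α₁ = 0.916

α₁ = 1 / (1 + [H⁺]/K1 + K2/[H⁺]) = 1 / (1 + 10^-1.98 + 10^-1.09)
   = 1 / (1 + 0.010471 + 0.081283) = 1/1.0918 = 0.9160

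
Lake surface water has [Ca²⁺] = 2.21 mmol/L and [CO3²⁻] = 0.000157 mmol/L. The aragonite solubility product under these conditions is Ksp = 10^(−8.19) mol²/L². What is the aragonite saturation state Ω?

Ksp = 10^(−8.19) = 6.457×10^-9
Ω = [Ca²⁺][CO3²⁻]/Ksp = (2.21×10^-3)(0.000157×10^-3) / 6.457×10^-9 = 0.0537

Ω = 0.0537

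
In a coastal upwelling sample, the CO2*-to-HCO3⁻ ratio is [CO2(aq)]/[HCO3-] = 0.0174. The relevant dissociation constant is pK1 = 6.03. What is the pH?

pH = 7.79

From K1 = [H⁺][HCO3-]/[CO2(aq)]:  pH = pK1 − log₁₀([CO2(aq)]/[HCO3-])
log₁₀(0.0174) = -1.759
pH = 6.03 − (-1.759) = 7.79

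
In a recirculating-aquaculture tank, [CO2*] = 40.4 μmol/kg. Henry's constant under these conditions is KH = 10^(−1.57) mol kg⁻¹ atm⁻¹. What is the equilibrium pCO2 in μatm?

KH = 10^(−1.57) = 2.692×10^-2 mol kg⁻¹ atm⁻¹
pCO2 = [CO2*]/KH = 40.4×10^-6 / 2.692×10^-2 = 1.50×10^-3 atm = 1500 μatm

pCO2 = 1500 μatm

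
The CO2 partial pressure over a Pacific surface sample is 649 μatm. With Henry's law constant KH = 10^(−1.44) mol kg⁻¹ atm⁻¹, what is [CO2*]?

KH = 10^(−1.44) = 3.631×10^-2 mol kg⁻¹ atm⁻¹
[CO2*] = KH · pCO2 = 3.631×10^-2 × 649×10^-6 atm = 2.36×10^-5 mol/kg

[CO2*] = 23.6 μmol/kg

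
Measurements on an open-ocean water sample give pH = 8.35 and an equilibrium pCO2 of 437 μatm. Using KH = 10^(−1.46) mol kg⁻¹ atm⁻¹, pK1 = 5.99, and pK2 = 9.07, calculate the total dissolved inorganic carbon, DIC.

DIC = 4.15 mmol/kg

[CO2*] = KH · pCO2 = 10^(−1.46) × 437×10^-6 = 1.515×10^-5 mol/kg
α₀ = 1/(1 + K1/[H⁺] + K1K2/[H⁺]²) = 1/(1 + 10^+2.36 + 10^+1.64) = 0.003653
DIC = [CO2*]/α₀ = 1.515×10^-5 / 0.003653 = 4.15 mmol/kg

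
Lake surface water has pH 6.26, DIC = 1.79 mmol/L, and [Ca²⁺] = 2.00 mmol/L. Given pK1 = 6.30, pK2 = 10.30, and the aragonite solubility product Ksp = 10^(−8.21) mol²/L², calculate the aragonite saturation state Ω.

Ω = 0.0253

α₂ = 1 / (1 + [H⁺]/K2 + [H⁺]²/(K1K2)) = 1 / (1 + 10^+4.04 + 10^+4.08)
   = 1 / (1 + 1.0965×10^4 + 1.2023×10^4) = 1/2.2988×10^4 = 4.350×10^-5
[CO3²⁻] = α₂ × DIC = 4.350×10^-5 × 1.79 = 7.787×10^-5 mmol/L = 0.07787 μmol/L
Ksp = 10^(−8.21) = 6.166×10^-9
Ω = [Ca²⁺][CO3²⁻]/Ksp = (2.00×10^-3)(7.787×10^-8) / 6.166×10^-9 = 0.0253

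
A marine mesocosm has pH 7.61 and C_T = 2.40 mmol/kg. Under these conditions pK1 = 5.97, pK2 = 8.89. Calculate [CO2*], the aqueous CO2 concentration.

[CO2*] = 0.0511 mmol/kg

α₀ = 1 / (1 + K1/[H⁺] + K1K2/[H⁺]²) = 1 / (1 + 10^+1.64 + 10^+0.36)
   = 1 / (1 + 43.652 + 2.2909) = 1/46.942 = 0.02130
[CO2*] = α₀ × DIC = 0.02130 × 2.40 = 0.0511 mmol/kg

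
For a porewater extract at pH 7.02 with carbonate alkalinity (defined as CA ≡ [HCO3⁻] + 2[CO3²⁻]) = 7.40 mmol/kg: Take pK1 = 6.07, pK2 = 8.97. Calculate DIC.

DIC = 8.13 mmol/kg

CA = [HCO3⁻] + 2[CO3²⁻] = (α₁ + 2α₂)·DIC
At pH 7.02: [H⁺]/K1 = 10^-0.95 = 0.11220, K2/[H⁺] = 10^-1.95 = 0.011220
α₁ = 1/(1 + 0.11220 + 0.011220) = 1/1.1234 = 0.8901; α₂ = α₁·K2/[H⁺] = 0.009988
α₁ + 2α₂ = 0.9101
DIC = CA / (α₁ + 2α₂) = 7.40 / 0.9101 = 8.13 mmol/kg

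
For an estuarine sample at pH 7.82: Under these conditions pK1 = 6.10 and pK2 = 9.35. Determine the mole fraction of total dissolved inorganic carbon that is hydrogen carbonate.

α₁ = 0.954

α₁ = 1 / (1 + [H⁺]/K1 + K2/[H⁺]) = 1 / (1 + 10^-1.72 + 10^-1.53)
   = 1 / (1 + 0.019055 + 0.029512) = 1/1.0486 = 0.9537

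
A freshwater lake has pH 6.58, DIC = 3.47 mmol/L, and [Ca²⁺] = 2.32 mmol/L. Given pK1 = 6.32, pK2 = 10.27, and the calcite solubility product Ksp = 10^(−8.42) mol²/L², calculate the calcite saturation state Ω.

Ω = 0.279

α₂ = 1 / (1 + [H⁺]/K2 + [H⁺]²/(K1K2)) = 1 / (1 + 10^+3.69 + 10^+3.43)
   = 1 / (1 + 4897.8 + 2691.5) = 1/7590.3 = 0.0001317
[CO3²⁻] = α₂ × DIC = 0.0001317 × 3.47 = 0.0004572 mmol/L = 0.4572 μmol/L
Ksp = 10^(−8.42) = 3.802×10^-9
Ω = [Ca²⁺][CO3²⁻]/Ksp = (2.32×10^-3)(4.572×10^-7) / 3.802×10^-9 = 0.279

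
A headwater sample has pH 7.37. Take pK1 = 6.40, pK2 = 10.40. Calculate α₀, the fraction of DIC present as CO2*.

α₀ = 0.0967

α₀ = 1 / (1 + K1/[H⁺] + K1K2/[H⁺]²) = 1 / (1 + 10^+0.97 + 10^-2.06)
   = 1 / (1 + 9.3325 + 0.0087096) = 1/10.341 = 0.09670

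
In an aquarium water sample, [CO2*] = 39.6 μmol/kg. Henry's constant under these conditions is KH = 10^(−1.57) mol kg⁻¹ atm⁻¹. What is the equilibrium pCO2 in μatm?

pCO2 = 1470 μatm

KH = 10^(−1.57) = 2.692×10^-2 mol kg⁻¹ atm⁻¹
pCO2 = [CO2*]/KH = 39.6×10^-6 / 2.692×10^-2 = 1.47×10^-3 atm = 1470 μatm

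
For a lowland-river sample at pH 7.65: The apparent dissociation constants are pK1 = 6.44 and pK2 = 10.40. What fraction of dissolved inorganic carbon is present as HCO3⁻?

α₁ = 0.940

α₁ = 1 / (1 + [H⁺]/K1 + K2/[H⁺]) = 1 / (1 + 10^-1.21 + 10^-2.75)
   = 1 / (1 + 0.061660 + 0.0017783) = 1/1.0634 = 0.9403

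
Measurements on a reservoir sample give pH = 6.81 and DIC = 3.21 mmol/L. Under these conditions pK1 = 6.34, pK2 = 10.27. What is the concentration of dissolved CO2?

α₀ = 1 / (1 + K1/[H⁺] + K1K2/[H⁺]²) = 1 / (1 + 10^+0.47 + 10^-2.99)
   = 1 / (1 + 2.9512 + 0.0010233) = 1/3.9522 = 0.2530
[CO2*] = α₀ × DIC = 0.2530 × 3.21 = 0.812 mmol/L

[CO2*] = 0.812 mmol/L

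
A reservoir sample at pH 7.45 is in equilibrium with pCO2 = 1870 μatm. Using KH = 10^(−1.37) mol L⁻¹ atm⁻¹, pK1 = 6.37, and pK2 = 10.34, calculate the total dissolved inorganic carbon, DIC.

DIC = 1.04 mmol/L

[CO2*] = KH · pCO2 = 10^(−1.37) × 1870×10^-6 = 7.977×10^-5 mol/L
α₀ = 1/(1 + K1/[H⁺] + K1K2/[H⁺]²) = 1/(1 + 10^+1.08 + 10^-1.81) = 0.07670
DIC = [CO2*]/α₀ = 7.977×10^-5 / 0.07670 = 1.04 mmol/L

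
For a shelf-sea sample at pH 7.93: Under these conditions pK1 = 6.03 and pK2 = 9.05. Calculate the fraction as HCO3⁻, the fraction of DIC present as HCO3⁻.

α₁ = 0.919

α₁ = 1 / (1 + [H⁺]/K1 + K2/[H⁺]) = 1 / (1 + 10^-1.90 + 10^-1.12)
   = 1 / (1 + 0.012589 + 0.075858) = 1/1.0884 = 0.9187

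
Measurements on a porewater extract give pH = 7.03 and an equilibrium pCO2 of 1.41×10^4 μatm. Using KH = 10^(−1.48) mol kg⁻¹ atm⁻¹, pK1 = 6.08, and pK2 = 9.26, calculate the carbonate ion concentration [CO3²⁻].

[CO2*] = KH · pCO2 = 10^(−1.48) × 1.41×10^4×10^-6 = 4.669×10^-4 mol/kg
α₀ = 1/(1 + K1/[H⁺] + K1K2/[H⁺]²) = 1/(1 + 10^+0.95 + 10^-1.28) = 0.1004
DIC = [CO2*]/α₀ = 4.669×10^-4 / 0.1004 = 4.653 mmol/kg
[CO3²⁻] = α₂·DIC; α₂ = 0.005267, so [CO3²⁻] = 0.005267 × 4.653 = 0.0245 mmol/kg

[CO3²⁻] = 0.0245 mmol/kg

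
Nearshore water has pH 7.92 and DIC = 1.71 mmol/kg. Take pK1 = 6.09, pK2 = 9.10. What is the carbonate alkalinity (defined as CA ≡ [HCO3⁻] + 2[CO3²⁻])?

CA = 1.79 mmol/kg

CA = [HCO3⁻] + 2[CO3²⁻] = (α₁ + 2α₂)·DIC
At pH 7.92: [H⁺]/K1 = 10^-1.83 = 0.014791, K2/[H⁺] = 10^-1.18 = 0.066069
α₁ = 1/(1 + 0.014791 + 0.066069) = 1/1.0809 = 0.9252; α₂ = α₁·K2/[H⁺] = 0.06113
α₁ + 2α₂ = 1.0474
CA = 1.0474 × 1.71 = 1.79 mmol/kg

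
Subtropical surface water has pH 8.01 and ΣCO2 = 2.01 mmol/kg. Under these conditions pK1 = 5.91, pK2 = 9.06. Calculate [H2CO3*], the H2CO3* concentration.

[CO2*] = 14.6 μmol/kg

α₀ = 1 / (1 + K1/[H⁺] + K1K2/[H⁺]²) = 1 / (1 + 10^+2.10 + 10^+1.05)
   = 1 / (1 + 125.89 + 11.220) = 1/138.11 = 0.007240
[CO2*] = α₀ × DIC = 0.007240 × 2.01 = 0.0146 mmol/kg = 14.6 μmol/kg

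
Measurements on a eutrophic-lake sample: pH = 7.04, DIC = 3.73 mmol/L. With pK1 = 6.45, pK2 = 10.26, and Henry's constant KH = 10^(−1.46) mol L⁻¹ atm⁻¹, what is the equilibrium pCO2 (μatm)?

α₀ = 1 / (1 + K1/[H⁺] + K1K2/[H⁺]²) = 1 / (1 + 10^+0.59 + 10^-2.63)
   = 1 / (1 + 3.8905 + 0.0023442) = 1/4.8928 = 0.2044
[CO2*] = α₀ × DIC = 0.2044 × 3.73 = 0.7623 mmol/L
pCO2 = [CO2*]/KH = 7.623×10^-4 / 3.467×10^-2 = 2.20×10^4 μatm

pCO2 = 2.20×10^4 μatm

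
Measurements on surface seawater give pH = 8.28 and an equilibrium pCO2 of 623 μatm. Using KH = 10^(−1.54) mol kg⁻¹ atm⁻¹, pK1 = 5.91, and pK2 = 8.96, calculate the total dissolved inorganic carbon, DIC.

DIC = 5.11 mmol/kg

[CO2*] = KH · pCO2 = 10^(−1.54) × 623×10^-6 = 1.797×10^-5 mol/kg
α₀ = 1/(1 + K1/[H⁺] + K1K2/[H⁺]²) = 1/(1 + 10^+2.37 + 10^+1.69) = 0.003516
DIC = [CO2*]/α₀ = 1.797×10^-5 / 0.003516 = 5.11 mmol/kg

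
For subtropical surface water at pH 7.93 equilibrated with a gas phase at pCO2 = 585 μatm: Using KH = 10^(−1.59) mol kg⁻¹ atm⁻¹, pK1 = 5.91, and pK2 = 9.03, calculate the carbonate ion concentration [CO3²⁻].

[CO2*] = KH · pCO2 = 10^(−1.59) × 585×10^-6 = 1.504×10^-5 mol/kg
α₀ = 1/(1 + K1/[H⁺] + K1K2/[H⁺]²) = 1/(1 + 10^+2.02 + 10^+0.92) = 0.008770
DIC = [CO2*]/α₀ = 1.504×10^-5 / 0.008770 = 1.715 mmol/kg
[CO3²⁻] = α₂·DIC; α₂ = 0.07294, so [CO3²⁻] = 0.07294 × 1.715 = 0.125 mmol/kg

[CO3²⁻] = 0.125 mmol/kg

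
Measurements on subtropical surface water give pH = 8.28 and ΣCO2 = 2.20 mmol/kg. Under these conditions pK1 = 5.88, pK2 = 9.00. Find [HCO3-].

α₁ = 1 / (1 + [H⁺]/K1 + K2/[H⁺]) = 1 / (1 + 10^-2.40 + 10^-0.72)
   = 1 / (1 + 0.0039811 + 0.19055) = 1/1.1945 = 0.8372
[HCO3⁻] = α₁ × DIC = 0.8372 × 2.20 = 1.84 mmol/kg

[HCO3⁻] = 1.84 mmol/kg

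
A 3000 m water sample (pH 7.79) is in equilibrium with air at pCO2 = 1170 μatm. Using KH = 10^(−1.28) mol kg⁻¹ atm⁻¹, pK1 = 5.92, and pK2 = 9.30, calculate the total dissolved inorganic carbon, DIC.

DIC = 4.75 mmol/kg

[CO2*] = KH · pCO2 = 10^(−1.28) × 1170×10^-6 = 6.140×10^-5 mol/kg
α₀ = 1/(1 + K1/[H⁺] + K1K2/[H⁺]²) = 1/(1 + 10^+1.87 + 10^+0.36) = 0.01292
DIC = [CO2*]/α₀ = 6.140×10^-5 / 0.01292 = 4.75 mmol/kg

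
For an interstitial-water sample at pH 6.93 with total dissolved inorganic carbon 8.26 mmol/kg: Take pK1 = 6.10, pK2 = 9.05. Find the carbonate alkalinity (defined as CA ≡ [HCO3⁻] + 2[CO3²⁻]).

CA = [HCO3⁻] + 2[CO3²⁻] = (α₁ + 2α₂)·DIC
At pH 6.93: [H⁺]/K1 = 10^-0.83 = 0.14791, K2/[H⁺] = 10^-2.12 = 0.0075858
α₁ = 1/(1 + 0.14791 + 0.0075858) = 1/1.1555 = 0.8654; α₂ = α₁·K2/[H⁺] = 0.006565
α₁ + 2α₂ = 0.8786
CA = 0.8786 × 8.26 = 7.26 mmol/kg

CA = 7.26 mmol/kg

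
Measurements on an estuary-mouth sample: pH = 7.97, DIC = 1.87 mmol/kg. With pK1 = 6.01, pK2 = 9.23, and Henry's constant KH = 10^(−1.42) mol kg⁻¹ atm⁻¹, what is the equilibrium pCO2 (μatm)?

pCO2 = 506 μatm

α₀ = 1 / (1 + K1/[H⁺] + K1K2/[H⁺]²) = 1 / (1 + 10^+1.96 + 10^+0.70)
   = 1 / (1 + 91.201 + 5.0119) = 1/97.213 = 0.01029
[CO2*] = α₀ × DIC = 0.01029 × 1.87 = 0.01924 mmol/kg = 19.24 μmol/kg
pCO2 = [CO2*]/KH = 1.924×10^-5 / 3.802×10^-2 = 506 μatm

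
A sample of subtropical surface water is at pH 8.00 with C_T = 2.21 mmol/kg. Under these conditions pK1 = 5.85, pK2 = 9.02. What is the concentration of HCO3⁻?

[HCO3⁻] = 2.00 mmol/kg

α₁ = 1 / (1 + [H⁺]/K1 + K2/[H⁺]) = 1 / (1 + 10^-2.15 + 10^-1.02)
   = 1 / (1 + 0.0070795 + 0.095499) = 1/1.1026 = 0.9070
[HCO3⁻] = α₁ × DIC = 0.9070 × 2.21 = 2.00 mmol/kg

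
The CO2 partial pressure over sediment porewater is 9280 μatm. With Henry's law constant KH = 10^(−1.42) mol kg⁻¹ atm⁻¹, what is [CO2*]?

KH = 10^(−1.42) = 3.802×10^-2 mol kg⁻¹ atm⁻¹
[CO2*] = KH · pCO2 = 3.802×10^-2 × 9280×10^-6 atm = 3.53×10^-4 mol/kg

[CO2*] = 353 μmol/kg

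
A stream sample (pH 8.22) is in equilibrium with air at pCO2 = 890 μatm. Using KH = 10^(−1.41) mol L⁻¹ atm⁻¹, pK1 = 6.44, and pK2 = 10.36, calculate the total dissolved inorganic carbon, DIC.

[CO2*] = KH · pCO2 = 10^(−1.41) × 890×10^-6 = 3.463×10^-5 mol/L
α₀ = 1/(1 + K1/[H⁺] + K1K2/[H⁺]²) = 1/(1 + 10^+1.78 + 10^-0.36) = 0.01621
DIC = [CO2*]/α₀ = 3.463×10^-5 / 0.01621 = 2.14 mmol/L

DIC = 2.14 mmol/L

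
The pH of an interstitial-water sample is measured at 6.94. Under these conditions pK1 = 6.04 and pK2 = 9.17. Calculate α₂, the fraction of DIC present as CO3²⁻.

α₂ = 1 / (1 + [H⁺]/K2 + [H⁺]²/(K1K2)) = 1 / (1 + 10^+2.23 + 10^+1.33)
   = 1 / (1 + 169.82 + 21.380) = 1/192.20 = 0.005203

α₂ = 0.00520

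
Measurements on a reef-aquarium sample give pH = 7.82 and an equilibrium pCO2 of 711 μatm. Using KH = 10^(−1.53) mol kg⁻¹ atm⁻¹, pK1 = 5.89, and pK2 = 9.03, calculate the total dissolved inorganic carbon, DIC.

[CO2*] = KH · pCO2 = 10^(−1.53) × 711×10^-6 = 2.098×10^-5 mol/kg
α₀ = 1/(1 + K1/[H⁺] + K1K2/[H⁺]²) = 1/(1 + 10^+1.93 + 10^+0.72) = 0.01095
DIC = [CO2*]/α₀ = 2.098×10^-5 / 0.01095 = 1.92 mmol/kg

DIC = 1.92 mmol/kg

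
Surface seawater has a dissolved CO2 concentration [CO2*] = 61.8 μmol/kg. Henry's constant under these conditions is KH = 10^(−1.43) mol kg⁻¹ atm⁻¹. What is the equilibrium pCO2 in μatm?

KH = 10^(−1.43) = 3.715×10^-2 mol kg⁻¹ atm⁻¹
pCO2 = [CO2*]/KH = 61.8×10^-6 / 3.715×10^-2 = 1.66×10^-3 atm = 1660 μatm

pCO2 = 1660 μatm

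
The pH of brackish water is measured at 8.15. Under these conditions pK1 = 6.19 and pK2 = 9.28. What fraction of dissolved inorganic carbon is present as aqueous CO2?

α₀ = 1 / (1 + K1/[H⁺] + K1K2/[H⁺]²) = 1 / (1 + 10^+1.96 + 10^+0.83)
   = 1 / (1 + 91.201 + 6.7608) = 1/98.962 = 0.01010

α₀ = 0.0101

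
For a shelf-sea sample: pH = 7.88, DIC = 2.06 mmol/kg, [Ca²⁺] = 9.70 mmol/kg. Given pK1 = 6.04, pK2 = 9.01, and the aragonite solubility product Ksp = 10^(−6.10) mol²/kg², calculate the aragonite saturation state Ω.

Ω = 1.71

α₂ = 1 / (1 + [H⁺]/K2 + [H⁺]²/(K1K2)) = 1 / (1 + 10^+1.13 + 10^-0.71)
   = 1 / (1 + 13.490 + 0.19498) = 1/14.685 = 0.06810
[CO3²⁻] = α₂ × DIC = 0.06810 × 2.06 = 0.1403 mmol/kg
Ksp = 10^(−6.10) = 7.943×10^-7
Ω = [Ca²⁺][CO3²⁻]/Ksp = (9.70×10^-3)(1.403×10^-4) / 7.943×10^-7 = 1.71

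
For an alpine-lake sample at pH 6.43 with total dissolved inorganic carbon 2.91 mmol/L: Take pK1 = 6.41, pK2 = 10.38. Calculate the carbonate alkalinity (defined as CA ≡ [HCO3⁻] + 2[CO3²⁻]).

CA = 1.49 mmol/L

CA = [HCO3⁻] + 2[CO3²⁻] = (α₁ + 2α₂)·DIC
At pH 6.43: [H⁺]/K1 = 10^-0.02 = 0.95499, K2/[H⁺] = 10^-3.95 = 0.00011220
α₁ = 1/(1 + 0.95499 + 0.00011220) = 1/1.9551 = 0.5115; α₂ = α₁·K2/[H⁺] = 5.739×10^-5
α₁ + 2α₂ = 0.5116
CA = 0.5116 × 2.91 = 1.49 mmol/L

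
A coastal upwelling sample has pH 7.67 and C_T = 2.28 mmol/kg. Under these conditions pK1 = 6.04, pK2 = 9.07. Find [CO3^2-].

[CO3²⁻] = 0.0854 mmol/kg

α₂ = 1 / (1 + [H⁺]/K2 + [H⁺]²/(K1K2)) = 1 / (1 + 10^+1.40 + 10^-0.23)
   = 1 / (1 + 25.119 + 0.58884) = 1/26.708 = 0.03744
[CO3²⁻] = α₂ × DIC = 0.03744 × 2.28 = 0.0854 mmol/kg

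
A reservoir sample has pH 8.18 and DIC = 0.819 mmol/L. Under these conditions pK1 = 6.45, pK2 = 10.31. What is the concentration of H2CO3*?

[CO2*] = 14.9 μmol/L

α₀ = 1 / (1 + K1/[H⁺] + K1K2/[H⁺]²) = 1 / (1 + 10^+1.73 + 10^-0.40)
   = 1 / (1 + 53.703 + 0.39811) = 1/55.101 = 0.01815
[CO2*] = α₀ × DIC = 0.01815 × 0.819 = 0.0149 mmol/L = 14.9 μmol/L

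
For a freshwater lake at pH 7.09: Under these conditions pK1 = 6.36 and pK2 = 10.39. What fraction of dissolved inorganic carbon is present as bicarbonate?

α₁ = 1 / (1 + [H⁺]/K1 + K2/[H⁺]) = 1 / (1 + 10^-0.73 + 10^-3.30)
   = 1 / (1 + 0.18621 + 0.00050119) = 1/1.1867 = 0.8427

α₁ = 0.843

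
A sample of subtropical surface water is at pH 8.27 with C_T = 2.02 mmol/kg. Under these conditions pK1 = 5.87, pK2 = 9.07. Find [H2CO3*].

[CO2*] = 6.92 μmol/kg

α₀ = 1 / (1 + K1/[H⁺] + K1K2/[H⁺]²) = 1 / (1 + 10^+2.40 + 10^+1.60)
   = 1 / (1 + 251.19 + 39.811) = 1/292.00 = 0.003425
[CO2*] = α₀ × DIC = 0.003425 × 2.02 = 0.00692 mmol/kg = 6.92 μmol/kg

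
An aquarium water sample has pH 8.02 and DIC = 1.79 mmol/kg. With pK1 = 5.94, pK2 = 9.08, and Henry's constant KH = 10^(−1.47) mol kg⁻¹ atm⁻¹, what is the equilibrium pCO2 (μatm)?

α₀ = 1 / (1 + K1/[H⁺] + K1K2/[H⁺]²) = 1 / (1 + 10^+2.08 + 10^+1.02)
   = 1 / (1 + 120.23 + 10.471) = 1/131.70 = 0.007593
[CO2*] = α₀ × DIC = 0.007593 × 1.79 = 0.01359 mmol/kg = 13.59 μmol/kg
pCO2 = [CO2*]/KH = 1.359×10^-5 / 3.388×10^-2 = 401 μatm

pCO2 = 401 μatm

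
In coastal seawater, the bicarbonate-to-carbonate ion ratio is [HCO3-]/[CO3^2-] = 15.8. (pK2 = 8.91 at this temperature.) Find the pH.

pH = 7.71

From K2 = [H⁺][CO3^2-]/[HCO3-]:  pH = pK2 − log₁₀([HCO3-]/[CO3^2-])
log₁₀(15.8) = +1.199
pH = 8.91 − (+1.199) = 7.71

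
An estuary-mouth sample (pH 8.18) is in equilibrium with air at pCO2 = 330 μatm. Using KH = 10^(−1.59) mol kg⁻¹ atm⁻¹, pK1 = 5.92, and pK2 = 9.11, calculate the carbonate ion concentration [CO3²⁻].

[CO2*] = KH · pCO2 = 10^(−1.59) × 330×10^-6 = 8.482×10^-6 mol/kg
α₀ = 1/(1 + K1/[H⁺] + K1K2/[H⁺]²) = 1/(1 + 10^+2.26 + 10^+1.33) = 0.004894
DIC = [CO2*]/α₀ = 8.482×10^-6 / 0.004894 = 1.733 mmol/kg
[CO3²⁻] = α₂·DIC; α₂ = 0.1046, so [CO3²⁻] = 0.1046 × 1.733 = 0.181 mmol/kg

[CO3²⁻] = 0.181 mmol/kg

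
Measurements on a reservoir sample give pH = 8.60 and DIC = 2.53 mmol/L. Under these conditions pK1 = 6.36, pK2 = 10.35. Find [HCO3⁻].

[HCO3⁻] = 2.47 mmol/L

α₁ = 1 / (1 + [H⁺]/K1 + K2/[H⁺]) = 1 / (1 + 10^-2.24 + 10^-1.75)
   = 1 / (1 + 0.0057544 + 0.017783) = 1/1.0235 = 0.9770
[HCO3⁻] = α₁ × DIC = 0.9770 × 2.53 = 2.47 mmol/L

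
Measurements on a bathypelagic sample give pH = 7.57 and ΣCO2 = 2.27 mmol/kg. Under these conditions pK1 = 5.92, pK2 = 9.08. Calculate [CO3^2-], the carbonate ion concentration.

[CO3²⁻] = 0.0666 mmol/kg

α₂ = 1 / (1 + [H⁺]/K2 + [H⁺]²/(K1K2)) = 1 / (1 + 10^+1.51 + 10^-0.14)
   = 1 / (1 + 32.359 + 0.72444) = 1/34.084 = 0.02934
[CO3²⁻] = α₂ × DIC = 0.02934 × 2.27 = 0.0666 mmol/kg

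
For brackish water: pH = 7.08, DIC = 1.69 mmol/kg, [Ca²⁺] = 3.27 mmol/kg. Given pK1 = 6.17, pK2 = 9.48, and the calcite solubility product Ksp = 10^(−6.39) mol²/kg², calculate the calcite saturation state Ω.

α₂ = 1 / (1 + [H⁺]/K2 + [H⁺]²/(K1K2)) = 1 / (1 + 10^+2.40 + 10^+1.49)
   = 1 / (1 + 251.19 + 30.903) = 1/283.09 = 0.003532
[CO3²⁻] = α₂ × DIC = 0.003532 × 1.69 = 0.005970 mmol/kg = 5.970 μmol/kg
Ksp = 10^(−6.39) = 4.074×10^-7
Ω = [Ca²⁺][CO3²⁻]/Ksp = (3.27×10^-3)(5.970×10^-6) / 4.074×10^-7 = 0.0479

Ω = 0.0479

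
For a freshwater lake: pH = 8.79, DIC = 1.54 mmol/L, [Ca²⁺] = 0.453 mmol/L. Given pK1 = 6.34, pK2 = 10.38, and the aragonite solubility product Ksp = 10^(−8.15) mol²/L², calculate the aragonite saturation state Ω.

Ω = 2.46

α₂ = 1 / (1 + [H⁺]/K2 + [H⁺]²/(K1K2)) = 1 / (1 + 10^+1.59 + 10^-0.86)
   = 1 / (1 + 38.905 + 0.13804) = 1/40.043 = 0.02497
[CO3²⁻] = α₂ × DIC = 0.02497 × 1.54 = 0.03846 mmol/L
Ksp = 10^(−8.15) = 7.079×10^-9
Ω = [Ca²⁺][CO3²⁻]/Ksp = (0.453×10^-3)(3.846×10^-5) / 7.079×10^-9 = 2.46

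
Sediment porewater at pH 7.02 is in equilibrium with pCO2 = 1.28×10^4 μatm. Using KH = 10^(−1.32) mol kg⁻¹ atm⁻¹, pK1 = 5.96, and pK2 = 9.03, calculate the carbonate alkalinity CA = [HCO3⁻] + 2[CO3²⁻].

CA = 7.17 mmol/kg

[CO2*] = KH · pCO2 = 10^(−1.32) × 1.28×10^4×10^-6 = 6.126×10^-4 mol/kg
α₀ = 1/(1 + K1/[H⁺] + K1K2/[H⁺]²) = 1/(1 + 10^+1.06 + 10^-0.95) = 0.07940
DIC = [CO2*]/α₀ = 6.126×10^-4 / 0.07940 = 7.716 mmol/kg
CA = (α₁ + 2α₂)·DIC = (0.9117 + 2×0.008909) × 7.716 = 7.17 mmol/kg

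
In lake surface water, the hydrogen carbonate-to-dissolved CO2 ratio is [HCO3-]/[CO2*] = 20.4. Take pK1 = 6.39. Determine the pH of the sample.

pH = 7.70

From K1 = [H⁺][HCO3-]/[CO2*]:  pH = pK1 + log₁₀([HCO3-]/[CO2*])
log₁₀(20.4) = +1.310
pH = 6.39 + (+1.310) = 7.70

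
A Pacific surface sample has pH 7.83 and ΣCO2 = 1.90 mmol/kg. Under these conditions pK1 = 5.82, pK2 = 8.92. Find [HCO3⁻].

[HCO3⁻] = 1.74 mmol/kg

α₁ = 1 / (1 + [H⁺]/K1 + K2/[H⁺]) = 1 / (1 + 10^-2.01 + 10^-1.09)
   = 1 / (1 + 0.0097724 + 0.081283) = 1/1.0911 = 0.9165
[HCO3⁻] = α₁ × DIC = 0.9165 × 1.90 = 1.74 mmol/kg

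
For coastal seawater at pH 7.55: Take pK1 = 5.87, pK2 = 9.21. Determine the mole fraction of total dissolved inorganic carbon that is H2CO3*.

α₀ = 1 / (1 + K1/[H⁺] + K1K2/[H⁺]²) = 1 / (1 + 10^+1.68 + 10^+0.02)
   = 1 / (1 + 47.863 + 1.0471) = 1/49.910 = 0.02004

α₀ = 0.0200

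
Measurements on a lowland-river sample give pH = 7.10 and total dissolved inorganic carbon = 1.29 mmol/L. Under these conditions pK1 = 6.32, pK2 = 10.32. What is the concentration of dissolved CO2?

[CO2*] = 0.184 mmol/L

α₀ = 1 / (1 + K1/[H⁺] + K1K2/[H⁺]²) = 1 / (1 + 10^+0.78 + 10^-2.44)
   = 1 / (1 + 6.0256 + 0.0036308) = 1/7.0292 = 0.1423
[CO2*] = α₀ × DIC = 0.1423 × 1.29 = 0.184 mmol/L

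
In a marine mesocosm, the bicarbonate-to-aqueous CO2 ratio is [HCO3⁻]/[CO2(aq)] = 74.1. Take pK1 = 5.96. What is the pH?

pH = 7.83

From K1 = [H⁺][HCO3⁻]/[CO2(aq)]:  pH = pK1 + log₁₀([HCO3⁻]/[CO2(aq)])
log₁₀(74.1) = +1.870
pH = 5.96 + (+1.870) = 7.83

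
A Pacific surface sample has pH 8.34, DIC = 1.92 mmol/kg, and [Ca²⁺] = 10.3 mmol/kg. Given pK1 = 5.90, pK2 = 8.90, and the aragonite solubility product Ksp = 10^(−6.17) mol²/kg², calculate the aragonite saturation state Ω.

α₂ = 1 / (1 + [H⁺]/K2 + [H⁺]²/(K1K2)) = 1 / (1 + 10^+0.56 + 10^-1.88)
   = 1 / (1 + 3.6308 + 0.013183) = 1/4.6440 = 0.2153
[CO3²⁻] = α₂ × DIC = 0.2153 × 1.92 = 0.4134 mmol/kg
Ksp = 10^(−6.17) = 6.761×10^-7
Ω = [Ca²⁺][CO3²⁻]/Ksp = (10.3×10^-3)(4.134×10^-4) / 6.761×10^-7 = 6.30

Ω = 6.30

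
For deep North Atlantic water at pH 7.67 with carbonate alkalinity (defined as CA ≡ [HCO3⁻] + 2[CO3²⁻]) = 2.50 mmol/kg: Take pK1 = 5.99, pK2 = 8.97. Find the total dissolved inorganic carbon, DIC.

DIC = 2.43 mmol/kg

CA = [HCO3⁻] + 2[CO3²⁻] = (α₁ + 2α₂)·DIC
At pH 7.67: [H⁺]/K1 = 10^-1.68 = 0.020893, K2/[H⁺] = 10^-1.30 = 0.050119
α₁ = 1/(1 + 0.020893 + 0.050119) = 1/1.0710 = 0.9337; α₂ = α₁·K2/[H⁺] = 0.04680
α₁ + 2α₂ = 1.0273
DIC = CA / (α₁ + 2α₂) = 2.50 / 1.0273 = 2.43 mmol/kg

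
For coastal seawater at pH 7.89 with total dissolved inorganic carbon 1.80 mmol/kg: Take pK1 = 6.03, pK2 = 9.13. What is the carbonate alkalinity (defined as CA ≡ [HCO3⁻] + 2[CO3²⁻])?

CA = 1.87 mmol/kg

CA = [HCO3⁻] + 2[CO3²⁻] = (α₁ + 2α₂)·DIC
At pH 7.89: [H⁺]/K1 = 10^-1.86 = 0.013804, K2/[H⁺] = 10^-1.24 = 0.057544
α₁ = 1/(1 + 0.013804 + 0.057544) = 1/1.0713 = 0.9334; α₂ = α₁·K2/[H⁺] = 0.05371
α₁ + 2α₂ = 1.0408
CA = 1.0408 × 1.80 = 1.87 mmol/kg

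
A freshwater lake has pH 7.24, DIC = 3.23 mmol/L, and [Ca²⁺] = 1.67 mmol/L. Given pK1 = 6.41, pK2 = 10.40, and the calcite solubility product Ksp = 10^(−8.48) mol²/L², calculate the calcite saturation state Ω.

Ω = 0.981

α₂ = 1 / (1 + [H⁺]/K2 + [H⁺]²/(K1K2)) = 1 / (1 + 10^+3.16 + 10^+2.33)
   = 1 / (1 + 1445.4 + 213.80) = 1/1660.2 = 0.0006023
[CO3²⁻] = α₂ × DIC = 0.0006023 × 3.23 = 0.001946 mmol/L = 1.946 μmol/L
Ksp = 10^(−8.48) = 3.311×10^-9
Ω = [Ca²⁺][CO3²⁻]/Ksp = (1.67×10^-3)(1.946×10^-6) / 3.311×10^-9 = 0.981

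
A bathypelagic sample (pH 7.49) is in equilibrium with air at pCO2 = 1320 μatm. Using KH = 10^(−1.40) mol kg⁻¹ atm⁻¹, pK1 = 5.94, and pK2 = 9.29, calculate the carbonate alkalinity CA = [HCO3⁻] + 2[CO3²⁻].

CA = 1.92 mmol/kg

[CO2*] = KH · pCO2 = 10^(−1.40) × 1320×10^-6 = 5.255×10^-5 mol/kg
α₀ = 1/(1 + K1/[H⁺] + K1K2/[H⁺]²) = 1/(1 + 10^+1.55 + 10^-0.25) = 0.02700
DIC = [CO2*]/α₀ = 5.255×10^-5 / 0.02700 = 1.947 mmol/kg
CA = (α₁ + 2α₂)·DIC = (0.9578 + 2×0.01518) × 1.947 = 1.92 mmol/kg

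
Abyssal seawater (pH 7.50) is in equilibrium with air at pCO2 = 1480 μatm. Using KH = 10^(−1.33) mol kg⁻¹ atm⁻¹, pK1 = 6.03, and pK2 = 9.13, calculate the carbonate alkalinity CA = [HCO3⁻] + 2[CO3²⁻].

[CO2*] = KH · pCO2 = 10^(−1.33) × 1480×10^-6 = 6.922×10^-5 mol/kg
α₀ = 1/(1 + K1/[H⁺] + K1K2/[H⁺]²) = 1/(1 + 10^+1.47 + 10^-0.16) = 0.03205
DIC = [CO2*]/α₀ = 6.922×10^-5 / 0.03205 = 2.160 mmol/kg
CA = (α₁ + 2α₂)·DIC = (0.9458 + 2×0.02217) × 2.160 = 2.14 mmol/kg

CA = 2.14 mmol/kg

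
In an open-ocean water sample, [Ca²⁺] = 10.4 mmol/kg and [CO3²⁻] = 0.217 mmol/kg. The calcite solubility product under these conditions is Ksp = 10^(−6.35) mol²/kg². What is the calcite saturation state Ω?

Ω = 5.05

Ksp = 10^(−6.35) = 4.467×10^-7
Ω = [Ca²⁺][CO3²⁻]/Ksp = (10.4×10^-3)(0.217×10^-3) / 4.467×10^-7 = 5.05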